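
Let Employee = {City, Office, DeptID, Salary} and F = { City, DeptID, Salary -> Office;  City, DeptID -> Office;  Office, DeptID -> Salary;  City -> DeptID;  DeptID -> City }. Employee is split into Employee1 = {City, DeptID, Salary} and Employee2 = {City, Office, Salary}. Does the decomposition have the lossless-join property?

Yes

Common attributes: Employee1 ∩ Employee2 = {City, Salary}.
Closure of {City, Salary}: City → DeptID applies, adding DeptID; City, DeptID, Salary → Office applies, adding Office. So (City, Salary)⁺ = {City, Office, DeptID, Salary}.
This closure contains every attribute of Employee1, so Employee1 ∩ Employee2 → Employee1. The join is lossless.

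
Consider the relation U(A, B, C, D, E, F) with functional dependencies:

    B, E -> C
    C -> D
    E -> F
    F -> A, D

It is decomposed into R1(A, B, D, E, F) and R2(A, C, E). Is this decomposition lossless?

No

Common attributes: R1 ∩ R2 = {A, E}.
Closure of {A, E}: E → F applies, adding F; F → A, D applies, adding D. So (A, E)⁺ = {A, D, E, F}.
The closure contains neither all of R1 = {A, B, D, E, F} nor all of R2 = {A, C, E}, so the common attributes are not a superkey of either fragment. The join is lossy.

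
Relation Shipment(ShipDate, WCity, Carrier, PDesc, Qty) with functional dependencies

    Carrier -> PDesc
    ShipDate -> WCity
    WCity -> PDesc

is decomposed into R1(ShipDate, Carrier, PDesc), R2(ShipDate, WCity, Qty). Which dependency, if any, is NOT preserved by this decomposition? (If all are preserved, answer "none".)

WCity -> PDesc

Check WCity → PDesc: no single fragment contains all of {WCity, PDesc}, and the restricted closure of {WCity} across the fragments never reaches {PDesc}.
Carrier → PDesc is preserved.
ShipDate → WCity is preserved.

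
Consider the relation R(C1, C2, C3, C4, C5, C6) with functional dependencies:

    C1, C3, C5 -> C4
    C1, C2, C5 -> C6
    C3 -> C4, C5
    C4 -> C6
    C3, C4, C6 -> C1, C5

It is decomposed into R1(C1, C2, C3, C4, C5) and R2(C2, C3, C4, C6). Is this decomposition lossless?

Yes

Common attributes: R1 ∩ R2 = {C2, C3, C4}.
Closure of {C2, C3, C4}: C3 → C4, C5 applies, adding C5; C4 → C6 applies, adding C6; C3, C4, C6 → C1, C5 applies, adding C1. So (C2, C3, C4)⁺ = {C1, C2, C3, C4, C5, C6}.
This closure contains every attribute of R1, so R1 ∩ R2 → R1. The join is lossless.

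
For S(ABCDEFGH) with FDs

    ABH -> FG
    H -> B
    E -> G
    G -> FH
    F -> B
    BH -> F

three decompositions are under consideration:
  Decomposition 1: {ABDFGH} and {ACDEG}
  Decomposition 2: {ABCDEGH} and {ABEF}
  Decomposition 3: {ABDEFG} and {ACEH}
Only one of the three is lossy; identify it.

Decomposition 3

Decomposition 1: common = {ADG}, closure = {ABDFGH} → lossless.
Decomposition 2: common = {ABE}, closure = {ABEFGH} → lossless.
Decomposition 3: common = {AE}, closure = {ABEFGH} → lossy.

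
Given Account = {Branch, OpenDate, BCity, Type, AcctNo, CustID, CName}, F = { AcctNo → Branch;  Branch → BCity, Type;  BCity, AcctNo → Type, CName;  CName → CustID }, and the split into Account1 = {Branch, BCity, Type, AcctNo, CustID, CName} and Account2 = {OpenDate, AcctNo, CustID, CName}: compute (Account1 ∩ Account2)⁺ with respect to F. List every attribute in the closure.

Account1 ∩ Account2 = {AcctNo, CustID, CName}.
AcctNo → Branch applies, adding Branch
Branch → BCity, Type applies, adding BCity, Type
Closure: {Branch, BCity, Type, AcctNo, CustID, CName}.

Branch, BCity, Type, AcctNo, CustID, CName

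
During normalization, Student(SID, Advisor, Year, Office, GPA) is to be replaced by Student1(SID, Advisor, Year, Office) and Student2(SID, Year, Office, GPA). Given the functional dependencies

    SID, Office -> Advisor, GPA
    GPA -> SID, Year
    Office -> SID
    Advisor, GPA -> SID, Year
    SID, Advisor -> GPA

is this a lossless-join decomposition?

Yes

Common attributes: Student1 ∩ Student2 = {SID, Year, Office}.
Closure of {SID, Year, Office}: SID, Office → Advisor, GPA applies, adding Advisor, GPA. So (SID, Year, Office)⁺ = {SID, Advisor, Year, Office, GPA}.
This closure contains every attribute of Student1, so Student1 ∩ Student2 → Student1. The join is lossless.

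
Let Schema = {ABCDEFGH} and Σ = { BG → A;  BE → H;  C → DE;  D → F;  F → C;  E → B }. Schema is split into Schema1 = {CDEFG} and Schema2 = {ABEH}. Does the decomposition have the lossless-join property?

Common attributes: Schema1 ∩ Schema2 = {E}.
Closure of {E}: E → B applies, adding B; BE → H applies, adding H. So (E)⁺ = {BEH}.
The closure contains neither all of Schema1 = {CDEFG} nor all of Schema2 = {ABEH}, so the common attributes are not a superkey of either fragment. The join is lossy.

No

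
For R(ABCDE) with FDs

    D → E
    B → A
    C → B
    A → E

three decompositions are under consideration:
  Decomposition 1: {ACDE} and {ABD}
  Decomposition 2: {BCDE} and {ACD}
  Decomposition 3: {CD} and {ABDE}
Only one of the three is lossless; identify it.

Decomposition 2

Decomposition 1: common = {AD}, closure = {ADE} → lossy.
Decomposition 2: common = {CD}, closure = {ABCDE} → lossless.
Decomposition 3: common = {D}, closure = {DE} → lossy.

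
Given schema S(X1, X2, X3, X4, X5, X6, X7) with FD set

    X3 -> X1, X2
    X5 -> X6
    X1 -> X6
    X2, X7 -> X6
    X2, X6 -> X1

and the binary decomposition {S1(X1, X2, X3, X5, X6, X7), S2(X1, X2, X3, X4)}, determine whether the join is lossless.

Common attributes: S1 ∩ S2 = {X1, X2, X3}.
Closure of {X1, X2, X3}: X1 → X6 applies, adding X6. So (X1, X2, X3)⁺ = {X1, X2, X3, X6}.
The closure contains neither all of S1 = {X1, X2, X3, X5, X6, X7} nor all of S2 = {X1, X2, X3, X4}, so the common attributes are not a superkey of either fragment. The join is lossy.

No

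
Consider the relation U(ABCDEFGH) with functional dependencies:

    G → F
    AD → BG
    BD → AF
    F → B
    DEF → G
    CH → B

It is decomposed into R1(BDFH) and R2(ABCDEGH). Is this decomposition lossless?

Yes

Common attributes: R1 ∩ R2 = {BDH}.
Closure of {BDH}: BD → AF applies, adding AF; AD → BG applies, adding G. So (BDH)⁺ = {ABDFGH}.
This closure contains every attribute of R1, so R1 ∩ R2 → R1. The join is lossless.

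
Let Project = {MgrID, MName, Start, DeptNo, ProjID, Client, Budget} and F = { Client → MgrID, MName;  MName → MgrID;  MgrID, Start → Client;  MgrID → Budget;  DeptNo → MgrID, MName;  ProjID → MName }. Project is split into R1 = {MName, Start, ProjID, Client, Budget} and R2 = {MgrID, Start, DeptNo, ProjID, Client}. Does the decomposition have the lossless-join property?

Yes

Common attributes: R1 ∩ R2 = {Start, ProjID, Client}.
Closure of {Start, ProjID, Client}: Client → MgrID, MName applies, adding MgrID, MName; MgrID → Budget applies, adding Budget. So (Start, ProjID, Client)⁺ = {MgrID, MName, Start, ProjID, Client, Budget}.
This closure contains every attribute of R1, so R1 ∩ R2 → R1. The join is lossless.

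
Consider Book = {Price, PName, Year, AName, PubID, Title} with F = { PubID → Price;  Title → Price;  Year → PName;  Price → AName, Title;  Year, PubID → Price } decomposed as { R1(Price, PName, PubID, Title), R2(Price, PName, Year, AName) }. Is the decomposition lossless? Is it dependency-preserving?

Lossless test: (Price, PName)⁺ = {Price, PName, AName, Title}, which is a superkey of neither fragment — lossy.
Dependency preservation: Price → AName, Title; Year, PubID → Price are not contained in any single fragment, but the restricted closure of each left-hand side across the fragments still reaches the right-hand side; the remaining FDs each lie inside some fragment. All dependencies are preserved.

lossy but dependency-preserving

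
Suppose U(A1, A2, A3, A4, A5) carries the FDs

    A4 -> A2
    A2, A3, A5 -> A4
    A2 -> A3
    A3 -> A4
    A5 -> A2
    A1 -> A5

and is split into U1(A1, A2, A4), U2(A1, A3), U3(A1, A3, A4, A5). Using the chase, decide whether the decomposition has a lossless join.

Chase test. Columns are A1, A2, A3, A4, A5; row i has aⱼ where attribute j ∈ Ui, else bᵢⱼ.
Initial tableau (one row per fragment):
  row 1: a1 a2 b13 a4 b15
  row 2: a1 b22 a3 b24 b25
  row 3: a1 b32 a3 a4 a5
Rows 1 and 3 agree on A4; apply A4→A2 and equate their A2 entries.
Rows 1 and 3 agree on A2; apply A2→A3 and equate their A3 entries.
Rows 1 and 2 agree on A3; apply A3→A4 and equate their A4 entries.
Rows 1 and 2 agree on A1; apply A1→A5 and equate their A5 entries.
Rows 1 and 3 agree on A1; apply A1→A5 and equate their A5 entries.
Rows 1 and 2 agree on A4; apply A4→A2 and equate their A2 entries.
Row 1 is now all distinguished symbols — the join is lossless.

Yes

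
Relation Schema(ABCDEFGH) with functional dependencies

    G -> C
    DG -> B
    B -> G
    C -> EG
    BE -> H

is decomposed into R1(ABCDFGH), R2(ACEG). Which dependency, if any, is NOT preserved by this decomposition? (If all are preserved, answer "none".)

G → C lies within R1.
DG → B lies within R1.
B → G lies within R1.
C → EG lies within R2.
BE → H: restricted closure across fragments reaches H.
Every dependency is enforceable on the fragments, so the decomposition is dependency-preserving.

none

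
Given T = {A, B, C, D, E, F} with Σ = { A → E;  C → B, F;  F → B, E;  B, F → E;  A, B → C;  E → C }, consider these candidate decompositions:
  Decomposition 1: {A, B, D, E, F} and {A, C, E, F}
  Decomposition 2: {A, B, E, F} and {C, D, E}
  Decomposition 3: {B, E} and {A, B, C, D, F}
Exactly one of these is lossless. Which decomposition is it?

Decomposition 1

Decomposition 1: common = {A, E, F}, closure = {A, B, C, E, F} → lossless.
Decomposition 2: common = {E}, closure = {B, C, E, F} → lossy.
Decomposition 3: common = {B}, closure = {B} → lossy.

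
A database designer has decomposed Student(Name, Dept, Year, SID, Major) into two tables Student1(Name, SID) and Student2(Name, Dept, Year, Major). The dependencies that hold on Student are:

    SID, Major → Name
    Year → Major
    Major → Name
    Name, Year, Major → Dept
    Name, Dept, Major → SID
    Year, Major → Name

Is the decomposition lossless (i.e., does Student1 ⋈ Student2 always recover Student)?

Common attributes: Student1 ∩ Student2 = {Name}.
No dependency enlarges {Name}, so (Name)⁺ = {Name}.
The closure contains neither all of Student1 = {Name, SID} nor all of Student2 = {Name, Dept, Year, Major}, so the common attributes are not a superkey of either fragment. The join is lossy.

No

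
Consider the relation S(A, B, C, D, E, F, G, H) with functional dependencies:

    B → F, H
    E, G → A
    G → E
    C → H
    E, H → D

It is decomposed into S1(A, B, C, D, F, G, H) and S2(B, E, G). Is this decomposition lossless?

Common attributes: S1 ∩ S2 = {B, G}.
Closure of {B, G}: B → F, H applies, adding F, H; G → E applies, adding E; E, H → D applies, adding D; E, G → A applies, adding A. So (B, G)⁺ = {A, B, D, E, F, G, H}.
This closure contains every attribute of S2, so S1 ∩ S2 → S2. The join is lossless.

Yes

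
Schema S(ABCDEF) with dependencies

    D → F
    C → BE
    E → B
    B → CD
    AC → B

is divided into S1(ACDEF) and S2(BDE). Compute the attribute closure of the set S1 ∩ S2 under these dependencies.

S1 ∩ S2 = {DE}.
D → F applies, adding F
E → B applies, adding B
B → CD applies, adding C
Closure: {BCDEF}.

BCDEF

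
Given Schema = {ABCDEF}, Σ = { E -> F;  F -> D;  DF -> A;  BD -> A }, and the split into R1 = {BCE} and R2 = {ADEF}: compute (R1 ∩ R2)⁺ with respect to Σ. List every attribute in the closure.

R1 ∩ R2 = {E}.
E → F applies, adding F
F → D applies, adding D
DF → A applies, adding A
Closure: {ADEF}.

ADEF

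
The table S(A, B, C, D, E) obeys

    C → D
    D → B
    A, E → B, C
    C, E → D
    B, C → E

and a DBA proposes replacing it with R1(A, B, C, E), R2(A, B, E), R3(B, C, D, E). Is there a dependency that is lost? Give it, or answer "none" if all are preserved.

none

C → D lies within R3.
D → B lies within R3.
A, E → B, C lies within R1.
C, E → D lies within R3.
B, C → E lies within R1.
Every dependency is enforceable on the fragments, so the decomposition is dependency-preserving.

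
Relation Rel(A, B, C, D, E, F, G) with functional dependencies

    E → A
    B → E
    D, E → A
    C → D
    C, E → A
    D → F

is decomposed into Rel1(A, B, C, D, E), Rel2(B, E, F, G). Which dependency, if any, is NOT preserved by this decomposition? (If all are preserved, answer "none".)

D → F

Check D → F: no single fragment contains all of {D, F}, and the restricted closure of {D} across the fragments never reaches {F}.
E → A is preserved.
B → E is preserved.
D, E → A is preserved.
C → D is preserved.
C, E → A is preserved.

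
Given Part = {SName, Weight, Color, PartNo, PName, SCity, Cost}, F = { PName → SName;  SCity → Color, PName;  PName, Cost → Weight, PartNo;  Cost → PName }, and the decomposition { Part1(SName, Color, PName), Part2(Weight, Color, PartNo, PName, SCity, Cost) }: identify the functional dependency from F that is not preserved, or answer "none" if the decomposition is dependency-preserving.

PName → SName lies within Part1.
SCity → Color, PName lies within Part2.
PName, Cost → Weight, PartNo lies within Part2.
Cost → PName lies within Part2.
Every dependency is enforceable on the fragments, so the decomposition is dependency-preserving.

none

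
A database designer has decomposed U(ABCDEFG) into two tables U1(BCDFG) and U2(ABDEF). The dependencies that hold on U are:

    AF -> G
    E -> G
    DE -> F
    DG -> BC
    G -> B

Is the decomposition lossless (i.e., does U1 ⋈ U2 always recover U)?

No

Common attributes: U1 ∩ U2 = {BDF}.
No dependency enlarges {BDF}, so (BDF)⁺ = {BDF}.
The closure contains neither all of U1 = {BCDFG} nor all of U2 = {ABDEF}, so the common attributes are not a superkey of either fragment. The join is lossy.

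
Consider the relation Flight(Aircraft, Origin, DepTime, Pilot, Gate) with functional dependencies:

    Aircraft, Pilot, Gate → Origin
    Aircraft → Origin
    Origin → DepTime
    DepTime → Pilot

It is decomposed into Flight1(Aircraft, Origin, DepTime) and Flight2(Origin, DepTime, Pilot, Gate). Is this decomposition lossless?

Common attributes: Flight1 ∩ Flight2 = {Origin, DepTime}.
Closure of {Origin, DepTime}: DepTime → Pilot applies, adding Pilot. So (Origin, DepTime)⁺ = {Origin, DepTime, Pilot}.
The closure contains neither all of Flight1 = {Aircraft, Origin, DepTime} nor all of Flight2 = {Origin, DepTime, Pilot, Gate}, so the common attributes are not a superkey of either fragment. The join is lossy.

No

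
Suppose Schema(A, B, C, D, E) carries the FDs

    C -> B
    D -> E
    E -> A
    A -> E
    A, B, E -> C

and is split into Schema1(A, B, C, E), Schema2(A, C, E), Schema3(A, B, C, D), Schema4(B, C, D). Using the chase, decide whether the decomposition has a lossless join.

Yes

Chase test. Columns are A, B, C, D, E; row i has aⱼ where attribute j ∈ Schemai, else bᵢⱼ.
Initial tableau (one row per fragment):
  row 1: a1 a2 a3 b14 a5
  row 2: a1 b22 a3 b24 a5
  row 3: a1 a2 a3 a4 b35
  row 4: b41 a2 a3 a4 b45
Rows 1 and 2 agree on C; apply C→B and equate their B entries.
Rows 3 and 4 agree on D; apply D→E and equate their E entries.
Rows 3 and 4 agree on E; apply E→A and equate their A entries.
Rows 1 and 3 agree on A; apply A→E and equate their E entries.
Row 3 is now all distinguished symbols — the join is lossless.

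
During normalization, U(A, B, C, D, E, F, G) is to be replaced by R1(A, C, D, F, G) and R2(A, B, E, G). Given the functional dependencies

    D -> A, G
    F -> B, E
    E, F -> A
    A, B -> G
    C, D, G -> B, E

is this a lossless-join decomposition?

Common attributes: R1 ∩ R2 = {A, G}.
No dependency enlarges {A, G}, so (A, G)⁺ = {A, G}.
The closure contains neither all of R1 = {A, C, D, F, G} nor all of R2 = {A, B, E, G}, so the common attributes are not a superkey of either fragment. The join is lossy.

No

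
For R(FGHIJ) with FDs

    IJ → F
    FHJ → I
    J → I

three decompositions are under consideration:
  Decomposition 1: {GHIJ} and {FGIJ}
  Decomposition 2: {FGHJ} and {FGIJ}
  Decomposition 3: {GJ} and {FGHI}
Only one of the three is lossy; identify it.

Decomposition 3

Decomposition 1: common = {GIJ}, closure = {FGIJ} → lossless.
Decomposition 2: common = {FGJ}, closure = {FGIJ} → lossless.
Decomposition 3: common = {G}, closure = {G} → lossy.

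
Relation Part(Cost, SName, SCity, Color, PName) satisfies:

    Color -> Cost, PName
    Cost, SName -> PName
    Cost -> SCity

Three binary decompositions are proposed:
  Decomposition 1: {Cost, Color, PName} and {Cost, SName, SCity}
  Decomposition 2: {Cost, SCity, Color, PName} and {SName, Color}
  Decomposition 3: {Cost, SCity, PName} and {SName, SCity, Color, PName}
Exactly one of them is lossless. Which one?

Decomposition 2

Decomposition 1: common = {Cost}, closure = {Cost, SCity} → lossy.
Decomposition 2: common = {Color}, closure = {Cost, SCity, Color, PName} → lossless.
Decomposition 3: common = {SCity, PName}, closure = {SCity, PName} → lossy.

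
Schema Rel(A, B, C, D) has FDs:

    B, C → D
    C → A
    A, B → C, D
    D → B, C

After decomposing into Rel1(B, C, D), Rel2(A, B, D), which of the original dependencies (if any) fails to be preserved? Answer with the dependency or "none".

C → A

Check C → A: no single fragment contains all of {A, C}, and the restricted closure of {C} across the fragments never reaches {A}.
B, C → D is preserved.
A, B → C, D is preserved.
D → B, C is preserved.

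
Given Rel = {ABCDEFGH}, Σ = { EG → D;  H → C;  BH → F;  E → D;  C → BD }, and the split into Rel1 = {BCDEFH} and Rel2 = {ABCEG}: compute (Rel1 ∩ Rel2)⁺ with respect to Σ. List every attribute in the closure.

Rel1 ∩ Rel2 = {BCE}.
E → D applies, adding D
Closure: {BCDE}.

BCDE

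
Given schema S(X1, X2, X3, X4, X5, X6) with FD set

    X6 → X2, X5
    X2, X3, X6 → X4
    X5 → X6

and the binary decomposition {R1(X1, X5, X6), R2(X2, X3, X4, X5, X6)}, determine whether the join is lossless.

No

Common attributes: R1 ∩ R2 = {X5, X6}.
Closure of {X5, X6}: X6 → X2, X5 applies, adding X2. So (X5, X6)⁺ = {X2, X5, X6}.
The closure contains neither all of R1 = {X1, X5, X6} nor all of R2 = {X2, X3, X4, X5, X6}, so the common attributes are not a superkey of either fragment. The join is lossy.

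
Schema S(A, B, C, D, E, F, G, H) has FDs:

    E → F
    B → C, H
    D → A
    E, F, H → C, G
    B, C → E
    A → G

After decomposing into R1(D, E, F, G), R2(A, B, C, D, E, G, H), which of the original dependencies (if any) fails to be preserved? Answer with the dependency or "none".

none

E → F lies within R1.
B → C, H lies within R2.
D → A lies within R2.
E, F, H → C, G: restricted closure across fragments reaches C, G.
B, C → E lies within R2.
A → G lies within R2.
Every dependency is enforceable on the fragments, so the decomposition is dependency-preserving.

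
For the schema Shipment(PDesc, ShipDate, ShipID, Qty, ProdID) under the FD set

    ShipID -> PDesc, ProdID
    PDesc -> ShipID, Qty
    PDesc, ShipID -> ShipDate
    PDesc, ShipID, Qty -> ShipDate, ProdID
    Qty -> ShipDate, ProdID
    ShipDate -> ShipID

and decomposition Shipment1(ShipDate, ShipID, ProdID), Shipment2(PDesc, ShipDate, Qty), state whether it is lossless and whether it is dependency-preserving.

Lossless test: (ShipDate)⁺ = {PDesc, ShipDate, ShipID, Qty, ProdID}, which contains all of one fragment — lossless.
Dependency preservation: ShipID → PDesc, ProdID; PDesc → ShipID, Qty; PDesc, ShipID → ShipDate; PDesc, ShipID, Qty → ShipDate, ProdID; Qty → ShipDate, ProdID are not contained in any single fragment, but the restricted closure of each left-hand side across the fragments still reaches the right-hand side; the remaining FDs each lie inside some fragment. All dependencies are preserved.

lossless and dependency-preserving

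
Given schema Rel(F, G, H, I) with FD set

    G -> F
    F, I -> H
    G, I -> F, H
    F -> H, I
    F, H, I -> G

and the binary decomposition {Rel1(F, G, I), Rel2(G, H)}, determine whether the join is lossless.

Common attributes: Rel1 ∩ Rel2 = {G}.
Closure of {G}: G → F applies, adding F; F → H, I applies, adding H, I. So (G)⁺ = {F, G, H, I}.
This closure contains every attribute of Rel1, so Rel1 ∩ Rel2 → Rel1. The join is lossless.

Yes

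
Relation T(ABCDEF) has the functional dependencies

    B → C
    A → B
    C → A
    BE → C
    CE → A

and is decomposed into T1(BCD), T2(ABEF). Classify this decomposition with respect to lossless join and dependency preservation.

lossy but dependency-preserving

Lossless test: (B)⁺ = {ABC}, which is a superkey of neither fragment — lossy.
Dependency preservation: C → A; BE → C; CE → A are not contained in any single fragment, but the restricted closure of each left-hand side across the fragments still reaches the right-hand side; the remaining FDs each lie inside some fragment. All dependencies are preserved.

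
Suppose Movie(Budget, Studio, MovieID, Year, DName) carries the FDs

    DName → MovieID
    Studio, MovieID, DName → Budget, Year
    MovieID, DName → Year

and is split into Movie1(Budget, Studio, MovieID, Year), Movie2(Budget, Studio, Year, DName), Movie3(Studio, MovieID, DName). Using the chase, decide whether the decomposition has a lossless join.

Yes

Chase test. Columns are Budget, Studio, MovieID, Year, DName; row i has aⱼ where attribute j ∈ Moviei, else bᵢⱼ.
Initial tableau (one row per fragment):
  row 1: a1 a2 a3 a4 b15
  row 2: a1 a2 b23 a4 a5
  row 3: b31 a2 a3 b34 a5
Rows 2 and 3 agree on DName; apply DName→MovieID and equate their MovieID entries.
Rows 2 and 3 agree on Studio, MovieID, DName; apply Studio, MovieID, DName→Budget, Year and equate their Budget, Year entries.
Row 2 is now all distinguished symbols — the join is lossless.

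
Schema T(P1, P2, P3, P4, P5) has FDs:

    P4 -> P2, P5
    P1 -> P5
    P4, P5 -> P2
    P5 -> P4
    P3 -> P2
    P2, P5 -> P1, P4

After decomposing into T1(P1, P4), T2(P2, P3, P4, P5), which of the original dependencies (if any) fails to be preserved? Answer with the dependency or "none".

none

P4 → P2, P5 lies within T2.
P1 → P5: restricted closure across fragments reaches P5.
P4, P5 → P2 lies within T2.
P5 → P4 lies within T2.
P3 → P2 lies within T2.
P2, P5 → P1, P4: restricted closure across fragments reaches P1, P4.
Every dependency is enforceable on the fragments, so the decomposition is dependency-preserving.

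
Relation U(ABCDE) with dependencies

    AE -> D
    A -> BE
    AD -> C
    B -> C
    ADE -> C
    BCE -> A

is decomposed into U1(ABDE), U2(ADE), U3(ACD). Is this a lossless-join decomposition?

Chase test. Columns are ABCDE; row i has aⱼ where attribute j ∈ Ui, else bᵢⱼ.
Initial tableau (one row per fragment):
  row 1: a1 a2 b13 a4 a5
  row 2: a1 b22 b23 a4 a5
  row 3: a1 b32 a3 a4 b35
Rows 1 and 2 agree on A; apply A→BE and equate their BE entries.
Rows 1 and 3 agree on A; apply A→BE and equate their BE entries.
Rows 1 and 2 agree on AD; apply AD→C and equate their C entries.
Rows 1 and 3 agree on AD; apply AD→C and equate their C entries.
Row 1 is now all distinguished symbols — the join is lossless.

Yes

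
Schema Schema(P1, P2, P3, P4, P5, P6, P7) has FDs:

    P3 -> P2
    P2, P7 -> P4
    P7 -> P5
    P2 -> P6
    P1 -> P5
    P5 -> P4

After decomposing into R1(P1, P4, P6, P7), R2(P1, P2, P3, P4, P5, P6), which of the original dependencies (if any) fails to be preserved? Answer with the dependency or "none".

Check P7 → P5: no single fragment contains all of {P5, P7}, and the restricted closure of {P7} across the fragments never reaches {P5}.
P3 → P2 is preserved.
P2, P7 → P4 is preserved.
P2 → P6 is preserved.
P1 → P5 is preserved.
P5 → P4 is preserved.

P7 -> P5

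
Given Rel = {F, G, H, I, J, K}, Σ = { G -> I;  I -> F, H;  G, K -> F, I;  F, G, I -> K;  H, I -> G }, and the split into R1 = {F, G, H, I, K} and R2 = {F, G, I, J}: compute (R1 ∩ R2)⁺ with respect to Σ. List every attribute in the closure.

R1 ∩ R2 = {F, G, I}.
I → F, H applies, adding H
F, G, I → K applies, adding K
Closure: {F, G, H, I, K}.

F, G, H, I, K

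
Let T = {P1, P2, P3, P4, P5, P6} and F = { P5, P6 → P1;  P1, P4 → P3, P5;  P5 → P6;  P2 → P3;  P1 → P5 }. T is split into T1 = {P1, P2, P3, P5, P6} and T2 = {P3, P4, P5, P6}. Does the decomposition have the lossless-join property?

No

Common attributes: T1 ∩ T2 = {P3, P5, P6}.
Closure of {P3, P5, P6}: P5, P6 → P1 applies, adding P1. So (P3, P5, P6)⁺ = {P1, P3, P5, P6}.
The closure contains neither all of T1 = {P1, P2, P3, P5, P6} nor all of T2 = {P3, P4, P5, P6}, so the common attributes are not a superkey of either fragment. The join is lossy.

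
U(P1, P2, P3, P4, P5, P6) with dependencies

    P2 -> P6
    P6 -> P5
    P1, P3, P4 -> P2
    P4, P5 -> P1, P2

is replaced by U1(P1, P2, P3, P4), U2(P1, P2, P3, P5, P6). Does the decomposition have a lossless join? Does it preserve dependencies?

Lossless test: (P1, P2, P3)⁺ = {P1, P2, P3, P5, P6}, which contains all of one fragment — lossless.
Dependency preservation: the restricted closure of {P4, P5} across the fragments never reaches {P1, P2}, so P4, P5 → P1, P2 cannot be enforced without a join — not preserved.

lossless but not dependency-preserving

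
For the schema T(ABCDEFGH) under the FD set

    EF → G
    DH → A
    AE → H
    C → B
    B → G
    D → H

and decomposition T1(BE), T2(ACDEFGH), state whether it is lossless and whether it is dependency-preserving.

Lossless test: (E)⁺ = {E}, which is a superkey of neither fragment — lossy.
Dependency preservation: the restricted closure of {C} across the fragments never reaches {B}, so C → B cannot be enforced without a join — not preserved.

lossy and not dependency-preserving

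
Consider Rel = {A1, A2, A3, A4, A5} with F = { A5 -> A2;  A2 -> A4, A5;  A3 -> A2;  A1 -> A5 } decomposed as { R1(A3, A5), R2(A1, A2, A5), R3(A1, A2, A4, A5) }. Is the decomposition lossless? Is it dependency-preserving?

Lossless test (chase): Rows 1 and 2 agree on A5; apply A5→A2 and equate their A2 entries. Rows 1 and 2 agree on A2; apply A2→A4, A5 and equate their A4, A5 entries. Rows 1 and 3 agree on A2; apply A2→A4, A5 and equate their A4, A5 entries. No row becomes fully distinguished — the join is lossy.
Dependency preservation: A3 → A2 is not contained in any single fragment, but the restricted closure of its left-hand side across the fragments still reaches the right-hand side; the remaining FDs each lie inside some fragment. All dependencies are preserved.

lossy but dependency-preserving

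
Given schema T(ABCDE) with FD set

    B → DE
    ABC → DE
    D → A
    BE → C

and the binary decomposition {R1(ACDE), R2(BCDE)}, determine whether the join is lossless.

Yes

Common attributes: R1 ∩ R2 = {CDE}.
Closure of {CDE}: D → A applies, adding A. So (CDE)⁺ = {ACDE}.
This closure contains every attribute of R1, so R1 ∩ R2 → R1. The join is lossless.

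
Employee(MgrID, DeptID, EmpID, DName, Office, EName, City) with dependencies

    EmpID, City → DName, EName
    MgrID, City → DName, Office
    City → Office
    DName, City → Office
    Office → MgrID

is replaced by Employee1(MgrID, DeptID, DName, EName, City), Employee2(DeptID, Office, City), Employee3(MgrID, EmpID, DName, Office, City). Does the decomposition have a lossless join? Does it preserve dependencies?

Lossless test (chase): Rows 1 and 3 agree on MgrID, City; apply MgrID, City→DName, Office and equate their DName, Office entries. Rows 1 and 2 agree on Office; apply Office→MgrID and equate their MgrID entries. Rows 1 and 2 agree on MgrID, City; apply MgrID, City→DName, Office and equate their DName, Office entries. No row becomes fully distinguished — the join is lossy.
Dependency preservation: the restricted closure of {EmpID, City} across the fragments never reaches {DName, EName}, so EmpID, City → DName, EName cannot be enforced without a join — not preserved.

lossy and not dependency-preserving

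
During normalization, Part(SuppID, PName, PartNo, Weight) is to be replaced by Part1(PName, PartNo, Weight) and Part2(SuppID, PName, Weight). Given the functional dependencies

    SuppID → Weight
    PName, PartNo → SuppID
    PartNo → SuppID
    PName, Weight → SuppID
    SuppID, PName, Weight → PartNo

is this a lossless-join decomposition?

Common attributes: Part1 ∩ Part2 = {PName, Weight}.
Closure of {PName, Weight}: PName, Weight → SuppID applies, adding SuppID; SuppID, PName, Weight → PartNo applies, adding PartNo. So (PName, Weight)⁺ = {SuppID, PName, PartNo, Weight}.
This closure contains every attribute of Part1, so Part1 ∩ Part2 → Part1. The join is lossless.

Yes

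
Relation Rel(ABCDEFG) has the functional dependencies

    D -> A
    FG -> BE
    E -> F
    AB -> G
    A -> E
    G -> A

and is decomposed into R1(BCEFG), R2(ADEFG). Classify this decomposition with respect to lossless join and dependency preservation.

Lossless test: (EFG)⁺ = {ABEFG}, which is a superkey of neither fragment — lossy.
Dependency preservation: the restricted closure of {AB} across the fragments never reaches {G}, so AB → G cannot be enforced without a join — not preserved.

lossy and not dependency-preserving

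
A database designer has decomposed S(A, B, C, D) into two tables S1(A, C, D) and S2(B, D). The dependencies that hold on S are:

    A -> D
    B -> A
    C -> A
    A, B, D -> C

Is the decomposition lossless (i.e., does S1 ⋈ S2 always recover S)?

No

Common attributes: S1 ∩ S2 = {D}.
No dependency enlarges {D}, so (D)⁺ = {D}.
The closure contains neither all of S1 = {A, C, D} nor all of S2 = {B, D}, so the common attributes are not a superkey of either fragment. The join is lossy.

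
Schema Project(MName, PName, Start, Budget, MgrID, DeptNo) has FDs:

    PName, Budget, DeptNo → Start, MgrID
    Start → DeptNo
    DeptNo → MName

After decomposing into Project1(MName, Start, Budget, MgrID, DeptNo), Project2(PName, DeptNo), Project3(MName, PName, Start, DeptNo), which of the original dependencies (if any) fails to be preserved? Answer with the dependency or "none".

Check PName, Budget, DeptNo → Start, MgrID: no single fragment contains all of {PName, Start, Budget, MgrID, DeptNo}, and the restricted closure of {PName, Budget, DeptNo} across the fragments never reaches {Start, MgrID}.
Start → DeptNo is preserved.
DeptNo → MName is preserved.

PName, Budget, DeptNo → Start, MgrID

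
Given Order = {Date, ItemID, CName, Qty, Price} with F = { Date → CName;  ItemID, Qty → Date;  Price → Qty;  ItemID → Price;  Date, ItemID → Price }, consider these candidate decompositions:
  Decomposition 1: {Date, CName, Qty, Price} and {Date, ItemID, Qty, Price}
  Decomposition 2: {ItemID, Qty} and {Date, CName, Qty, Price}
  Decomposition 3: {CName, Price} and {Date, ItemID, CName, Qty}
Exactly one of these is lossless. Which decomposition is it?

Decomposition 1

Decomposition 1: common = {Date, Qty, Price}, closure = {Date, CName, Qty, Price} → lossless.
Decomposition 2: common = {Qty}, closure = {Qty} → lossy.
Decomposition 3: common = {CName}, closure = {CName} → lossy.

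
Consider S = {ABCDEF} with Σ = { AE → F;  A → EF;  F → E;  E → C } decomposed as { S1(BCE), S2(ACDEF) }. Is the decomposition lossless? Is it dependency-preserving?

lossy but dependency-preserving

Lossless test: (CE)⁺ = {CE}, which is a superkey of neither fragment — lossy.
Dependency preservation: every FD's attributes lie within a single fragment, so each can be enforced locally — preserved.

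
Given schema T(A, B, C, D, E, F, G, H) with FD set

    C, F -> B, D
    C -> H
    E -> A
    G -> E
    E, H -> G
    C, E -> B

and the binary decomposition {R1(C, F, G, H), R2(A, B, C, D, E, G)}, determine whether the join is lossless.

Common attributes: R1 ∩ R2 = {C, G}.
Closure of {C, G}: C → H applies, adding H; G → E applies, adding E; C, E → B applies, adding B; E → A applies, adding A. So (C, G)⁺ = {A, B, C, E, G, H}.
The closure contains neither all of R1 = {C, F, G, H} nor all of R2 = {A, B, C, D, E, G}, so the common attributes are not a superkey of either fragment. The join is lossy.

No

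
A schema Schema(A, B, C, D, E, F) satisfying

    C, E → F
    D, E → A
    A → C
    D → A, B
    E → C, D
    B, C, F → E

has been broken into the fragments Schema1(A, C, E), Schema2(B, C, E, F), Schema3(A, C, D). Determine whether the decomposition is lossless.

Chase test. Columns are A, B, C, D, E, F; row i has aⱼ where attribute j ∈ Schemai, else bᵢⱼ.
Initial tableau (one row per fragment):
  row 1: a1 b12 a3 b14 a5 b16
  row 2: b21 a2 a3 b24 a5 a6
  row 3: a1 b32 a3 a4 b35 b36
Rows 1 and 2 agree on C, E; apply C, E→F and equate their F entries.
Rows 1 and 2 agree on E; apply E→C, D and equate their C, D entries.
Rows 1 and 2 agree on D, E; apply D, E→A and equate their A entries.
Rows 1 and 2 agree on D; apply D→A, B and equate their A, B entries.
No row becomes fully distinguished — the join is lossy.

No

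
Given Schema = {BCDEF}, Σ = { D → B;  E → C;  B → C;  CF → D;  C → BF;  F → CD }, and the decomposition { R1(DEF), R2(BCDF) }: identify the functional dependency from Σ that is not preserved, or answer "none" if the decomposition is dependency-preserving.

D → B lies within R2.
E → C: restricted closure across fragments reaches C.
B → C lies within R2.
CF → D lies within R2.
C → BF lies within R2.
F → CD lies within R2.
Every dependency is enforceable on the fragments, so the decomposition is dependency-preserving.

none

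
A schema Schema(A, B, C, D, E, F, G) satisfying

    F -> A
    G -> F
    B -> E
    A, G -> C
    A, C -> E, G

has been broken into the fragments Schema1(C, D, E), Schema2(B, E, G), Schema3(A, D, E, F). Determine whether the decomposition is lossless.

Chase test. Columns are A, B, C, D, E, F, G; row i has aⱼ where attribute j ∈ Schemai, else bᵢⱼ.
Initial tableau (one row per fragment):
  row 1: b11 b12 a3 a4 a5 b16 b17
  row 2: b21 a2 b23 b24 a5 b26 a7
  row 3: a1 b32 b33 a4 a5 a6 b37
No row becomes fully distinguished — the join is lossy.

No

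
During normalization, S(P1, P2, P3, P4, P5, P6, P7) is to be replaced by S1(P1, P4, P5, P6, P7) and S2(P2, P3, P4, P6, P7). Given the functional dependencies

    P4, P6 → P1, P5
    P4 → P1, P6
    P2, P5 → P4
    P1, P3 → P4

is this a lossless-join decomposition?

Yes

Common attributes: S1 ∩ S2 = {P4, P6, P7}.
Closure of {P4, P6, P7}: P4, P6 → P1, P5 applies, adding P1, P5. So (P4, P6, P7)⁺ = {P1, P4, P5, P6, P7}.
This closure contains every attribute of S1, so S1 ∩ S2 → S1. The join is lossless.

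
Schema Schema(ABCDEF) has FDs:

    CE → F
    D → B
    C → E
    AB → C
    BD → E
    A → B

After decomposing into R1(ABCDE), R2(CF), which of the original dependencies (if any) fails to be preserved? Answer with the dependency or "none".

CE → F: restricted closure across fragments reaches F.
D → B lies within R1.
C → E lies within R1.
AB → C lies within R1.
BD → E lies within R1.
A → B lies within R1.
Every dependency is enforceable on the fragments, so the decomposition is dependency-preserving.

none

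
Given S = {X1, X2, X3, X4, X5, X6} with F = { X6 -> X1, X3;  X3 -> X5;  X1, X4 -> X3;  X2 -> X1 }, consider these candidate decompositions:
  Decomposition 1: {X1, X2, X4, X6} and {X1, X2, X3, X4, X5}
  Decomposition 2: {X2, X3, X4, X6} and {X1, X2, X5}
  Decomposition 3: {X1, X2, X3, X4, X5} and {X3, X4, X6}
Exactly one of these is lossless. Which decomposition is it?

Decomposition 1

Decomposition 1: common = {X1, X2, X4}, closure = {X1, X2, X3, X4, X5} → lossless.
Decomposition 2: common = {X2}, closure = {X1, X2} → lossy.
Decomposition 3: common = {X3, X4}, closure = {X3, X4, X5} → lossy.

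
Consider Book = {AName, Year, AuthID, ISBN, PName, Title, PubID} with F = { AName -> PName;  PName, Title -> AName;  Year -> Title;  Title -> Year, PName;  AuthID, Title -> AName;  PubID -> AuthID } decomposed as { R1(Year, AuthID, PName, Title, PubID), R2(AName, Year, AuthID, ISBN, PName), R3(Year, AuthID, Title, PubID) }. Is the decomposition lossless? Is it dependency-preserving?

Lossless test (chase): Rows 1 and 2 agree on Year; apply Year→Title and equate their Title entries. Rows 1 and 3 agree on Title; apply Title→Year, PName and equate their Year, PName entries. Rows 1 and 2 agree on AuthID, Title; apply AuthID, Title→AName and equate their AName entries. Rows 1 and 3 agree on AuthID, Title; apply AuthID, Title→AName and equate their AName entries. No row becomes fully distinguished — the join is lossy.
Dependency preservation: PName, Title → AName; AuthID, Title → AName are not contained in any single fragment, but the restricted closure of each left-hand side across the fragments still reaches the right-hand side; the remaining FDs each lie inside some fragment. All dependencies are preserved.

lossy but dependency-preserving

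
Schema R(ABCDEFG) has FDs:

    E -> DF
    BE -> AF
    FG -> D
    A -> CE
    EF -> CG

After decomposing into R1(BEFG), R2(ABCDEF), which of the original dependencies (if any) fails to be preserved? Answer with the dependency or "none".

Check FG → D: no single fragment contains all of {DFG}, and the restricted closure of {FG} across the fragments never reaches {D}.
E → DF is preserved.
BE → AF is preserved.
A → CE is preserved.
EF → CG is preserved.

FG -> D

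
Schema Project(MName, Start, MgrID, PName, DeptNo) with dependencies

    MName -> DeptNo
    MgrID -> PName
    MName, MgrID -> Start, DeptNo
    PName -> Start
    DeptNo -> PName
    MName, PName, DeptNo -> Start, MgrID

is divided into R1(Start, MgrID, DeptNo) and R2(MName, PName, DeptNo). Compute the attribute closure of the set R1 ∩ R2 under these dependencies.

R1 ∩ R2 = {DeptNo}.
DeptNo → PName applies, adding PName
PName → Start applies, adding Start
Closure: {Start, PName, DeptNo}.

Start, PName, DeptNo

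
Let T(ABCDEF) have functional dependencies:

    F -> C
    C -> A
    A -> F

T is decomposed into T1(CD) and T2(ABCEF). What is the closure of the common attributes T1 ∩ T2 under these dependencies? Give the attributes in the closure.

T1 ∩ T2 = {C}.
C → A applies, adding A
A → F applies, adding F
Closure: {ACF}.

ACF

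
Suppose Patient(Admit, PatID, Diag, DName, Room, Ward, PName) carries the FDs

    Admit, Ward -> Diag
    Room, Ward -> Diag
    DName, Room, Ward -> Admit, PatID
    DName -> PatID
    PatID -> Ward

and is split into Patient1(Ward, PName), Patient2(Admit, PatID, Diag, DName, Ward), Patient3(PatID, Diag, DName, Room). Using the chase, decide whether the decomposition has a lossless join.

No

Chase test. Columns are Admit, PatID, Diag, DName, Room, Ward, PName; row i has aⱼ where attribute j ∈ Patienti, else bᵢⱼ.
Initial tableau (one row per fragment):
  row 1: b11 b12 b13 b14 b15 a6 a7
  row 2: a1 a2 a3 a4 b25 a6 b27
  row 3: b31 a2 a3 a4 a5 b36 b37
Rows 2 and 3 agree on PatID; apply PatID→Ward and equate their Ward entries.
No row becomes fully distinguished — the join is lossy.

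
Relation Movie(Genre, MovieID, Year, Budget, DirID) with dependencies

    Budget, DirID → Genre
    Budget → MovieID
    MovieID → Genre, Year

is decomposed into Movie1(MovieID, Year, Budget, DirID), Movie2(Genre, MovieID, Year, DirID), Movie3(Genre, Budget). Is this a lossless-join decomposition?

Chase test. Columns are Genre, MovieID, Year, Budget, DirID; row i has aⱼ where attribute j ∈ Moviei, else bᵢⱼ.
Initial tableau (one row per fragment):
  row 1: b11 a2 a3 a4 a5
  row 2: a1 a2 a3 b24 a5
  row 3: a1 b32 b33 a4 b35
Rows 1 and 3 agree on Budget; apply Budget→MovieID and equate their MovieID entries.
Rows 1 and 2 agree on MovieID; apply MovieID→Genre, Year and equate their Genre, Year entries.
Rows 1 and 3 agree on MovieID; apply MovieID→Genre, Year and equate their Genre, Year entries.
Row 1 is now all distinguished symbols — the join is lossless.

Yes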